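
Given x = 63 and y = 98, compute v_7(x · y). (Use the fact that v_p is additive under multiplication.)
v_7(6174) = 3

v_p(x) = 1 (factor: 63 = 7^1 · 9); v_p(y) = 2 (factor: 98 = 7^2 · 2). Additivity: v_p(xy) = v_p(x) + v_p(y) = 1 + 2 = 3. (Direct check: xy = 6174 = 7^3 · (18).)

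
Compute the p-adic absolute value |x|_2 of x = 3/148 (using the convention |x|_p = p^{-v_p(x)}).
|3/148|_2 = 4

Step 1 — compute v_2(x) by factoring powers of 2 out of the numerator and denominator: v_2(3/148) = -2. Step 2 — apply |x|_p = p^{-v_p(x)} = 2^{2} = 4.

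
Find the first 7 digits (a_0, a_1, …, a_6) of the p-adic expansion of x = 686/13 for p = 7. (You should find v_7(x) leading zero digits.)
(a_0, …, a_6) = (0, 0, 0, 5, 2, 5, 3)

v_7(686/13) = 3, so a_0 = ... = a_2 = 0. Factor out: x = 7^3 · u with u = 2/13 a unit in ℤ_7. Expand u iteratively via a_{v+i} = u_i mod 7, u_{i+1} = (u_i − a_{v+i})/7:
  u_0 = 2/13;  a_3 = 5;  u_1 = (u_0 − 5)/7 = -9/13
  u_1 = -9/13;  a_4 = 2;  u_2 = (u_1 − 2)/7 = -5/13
  u_2 = -5/13;  a_5 = 5;  u_3 = (u_2 − 5)/7 = -10/13
  u_3 = -10/13;  a_6 = 3;  u_4 = (u_3 − 3)/7 = -7/13
Digits: (0, 0, 0, 5, 2, 5, 3).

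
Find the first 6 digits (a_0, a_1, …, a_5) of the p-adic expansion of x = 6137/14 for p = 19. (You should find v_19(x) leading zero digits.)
(a_0, …, a_5) = (0, 0, 8, 1, 4, 12)

v_19(6137/14) = 2, so a_0 = ... = a_1 = 0. Factor out: x = 19^2 · u with u = 17/14 a unit in ℤ_19. Expand u iteratively via a_{v+i} = u_i mod 19, u_{i+1} = (u_i − a_{v+i})/19:
  u_0 = 17/14;  a_2 = 8;  u_1 = (u_0 − 8)/19 = -5/14
  u_1 = -5/14;  a_3 = 1;  u_2 = (u_1 − 1)/19 = -1/14
  u_2 = -1/14;  a_4 = 4;  u_3 = (u_2 − 4)/19 = -3/14
  u_3 = -3/14;  a_5 = 12;  u_4 = (u_3 − 12)/19 = -9/14
Digits: (0, 0, 8, 1, 4, 12).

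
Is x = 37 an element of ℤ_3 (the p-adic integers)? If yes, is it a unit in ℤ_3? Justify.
x ∈ ℤ_3^× (unit); v_3(x) = 0

ℤ_3 = {x ∈ ℚ_3 : v_3(x) ≥ 0} and ℤ_3^× = {x ∈ ℤ_3 : v_3(x) = 0}. Here v_3(37) = v_3(num) − v_3(den) = 0; compare against these criteria.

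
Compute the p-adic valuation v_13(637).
v_13(637) = 1

v_13(n) is the largest exponent k such that 13^k divides n. Factor out: 637 = 13^1 · 49. (Sign doesn't affect v_p.) So v_13(637) = 1.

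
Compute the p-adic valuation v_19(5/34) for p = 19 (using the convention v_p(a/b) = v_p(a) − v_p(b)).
v_19(5/34) = 0

Factor powers of 19 from the numerator and denominator of the reduced fraction: 5 = 19^0 · 5 and 34 = 19^0 · 34. Apply v_p(a/b) = v_p(a) − v_p(b): v_19(5/34) = 0 − 0 = 0.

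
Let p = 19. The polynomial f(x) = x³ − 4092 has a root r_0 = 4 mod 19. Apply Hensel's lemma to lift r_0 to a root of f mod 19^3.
r_2 = 840 (mod 6859)

Hensel: r_{i+1} = r_i − f(r_i)/f′(r_i) mod 19^{i+2}, where f′(x) = 3x². Iterate:
  r_0 = 4 (mod 19)
  r_1 = 118 (mod 361)
  r_2 = 840 (mod 6859)
Final: r = 840 with f(r) ≡ 0 mod 19^3.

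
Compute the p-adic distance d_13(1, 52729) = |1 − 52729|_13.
d_13(1, 52729) = 1/2197

Step 1 — x − y = 1 − 52729 = -52728. Step 2 — v_13(-52728) = 3 (factor: -52728 = −(13^3 · 24); the sign does not affect v_p). Step 3 — |x − y|_13 = 13^{-3} = 1/2197.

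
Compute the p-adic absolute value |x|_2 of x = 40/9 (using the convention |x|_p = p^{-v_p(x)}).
|40/9|_2 = 1/8

Step 1 — compute v_2(x) by factoring powers of 2 out of the numerator and denominator: v_2(40/9) = 3. Step 2 — apply |x|_p = p^{-v_p(x)} = 2^{-3} = 1/8.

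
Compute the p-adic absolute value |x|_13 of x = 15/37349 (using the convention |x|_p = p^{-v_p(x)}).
|15/37349|_13 = 2197

Step 1 — compute v_13(x) by factoring powers of 13 out of the numerator and denominator: v_13(15/37349) = -3. Step 2 — apply |x|_p = p^{-v_p(x)} = 13^{3} = 2197.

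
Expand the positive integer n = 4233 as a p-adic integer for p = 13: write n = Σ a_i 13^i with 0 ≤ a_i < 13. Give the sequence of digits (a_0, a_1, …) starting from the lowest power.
(a_0, a_1, …) = (8, 0, 12, 1)

Repeated division by 13 gives the digits low-to-high: 4233 = 8 + 12·13^2 + 1·13^3. Digit sequence: (8, 0, 12, 1).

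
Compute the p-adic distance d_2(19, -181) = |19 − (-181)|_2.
d_2(19, -181) = 1/8

Step 1 — x − y = 19 − (-181) = 200. Step 2 — v_2(200) = 3 (factor: 200 = (2^3 · 25); the sign does not affect v_p). Step 3 — |x − y|_2 = 2^{-3} = 1/8.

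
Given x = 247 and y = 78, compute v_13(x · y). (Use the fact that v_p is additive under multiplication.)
v_13(19266) = 2

v_p(x) = 1 (factor: 247 = 13^1 · 19); v_p(y) = 1 (factor: 78 = 13^1 · 6). Additivity: v_p(xy) = v_p(x) + v_p(y) = 1 + 1 = 2. (Direct check: xy = 19266 = 13^2 · (114).)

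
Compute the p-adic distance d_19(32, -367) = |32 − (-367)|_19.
d_19(32, -367) = 1/19

Step 1 — x − y = 32 − (-367) = 399. Step 2 — v_19(399) = 1 (factor: 399 = (19^1 · 21); the sign does not affect v_p). Step 3 — |x − y|_19 = 19^{-1} = 1/19.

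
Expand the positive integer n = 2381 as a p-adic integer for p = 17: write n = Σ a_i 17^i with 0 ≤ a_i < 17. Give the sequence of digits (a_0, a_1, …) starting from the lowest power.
(a_0, a_1, …) = (1, 4, 8)

Repeated division by 17 gives the digits low-to-high: 2381 = 1 + 4·17^1 + 8·17^2. Digit sequence: (1, 4, 8).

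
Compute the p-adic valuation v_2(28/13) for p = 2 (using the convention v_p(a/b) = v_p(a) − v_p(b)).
v_2(28/13) = 2

Factor powers of 2 from the numerator and denominator of the reduced fraction: 28 = 2^2 · 7 and 13 = 2^0 · 13. Apply v_p(a/b) = v_p(a) − v_p(b): v_2(28/13) = 2 − 0 = 2.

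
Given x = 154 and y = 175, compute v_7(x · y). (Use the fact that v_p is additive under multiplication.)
v_7(26950) = 2

v_p(x) = 1 (factor: 154 = 7^1 · 22); v_p(y) = 1 (factor: 175 = 7^1 · 25). Additivity: v_p(xy) = v_p(x) + v_p(y) = 1 + 1 = 2. (Direct check: xy = 26950 = 7^2 · (550).)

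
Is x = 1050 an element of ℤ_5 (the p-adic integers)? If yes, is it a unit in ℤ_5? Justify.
x ∈ ℤ_5 but not a unit; v_5(x) = 2 > 0

ℤ_5 = {x ∈ ℚ_5 : v_5(x) ≥ 0} and ℤ_5^× = {x ∈ ℤ_5 : v_5(x) = 0}. Here v_5(1050) = v_5(num) − v_5(den) = 2; compare against these criteria.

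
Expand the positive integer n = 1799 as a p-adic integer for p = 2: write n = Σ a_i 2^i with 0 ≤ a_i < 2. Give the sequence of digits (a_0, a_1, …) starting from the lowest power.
(a_0, a_1, …) = (1, 1, 1, 0, 0, 0, 0, 0, 1, 1, 1)

Repeated division by 2 gives the digits low-to-high: 1799 = 1 + 1·2^1 + 1·2^2 + 1·2^8 + 1·2^9 + 1·2^10. Digit sequence: (1, 1, 1, 0, 0, 0, 0, 0, 1, 1, 1).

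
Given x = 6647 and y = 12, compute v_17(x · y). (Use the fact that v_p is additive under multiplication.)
v_17(79764) = 2

v_p(x) = 2 (factor: 6647 = 17^2 · 23); v_p(y) = 0 (factor: 12 = 17^0 · 12). Additivity: v_p(xy) = v_p(x) + v_p(y) = 2 + 0 = 2. (Direct check: xy = 79764 = 17^2 · (276).)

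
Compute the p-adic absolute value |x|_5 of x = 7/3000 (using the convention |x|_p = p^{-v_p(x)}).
|7/3000|_5 = 125

Step 1 — compute v_5(x) by factoring powers of 5 out of the numerator and denominator: v_5(7/3000) = -3. Step 2 — apply |x|_p = p^{-v_p(x)} = 5^{3} = 125.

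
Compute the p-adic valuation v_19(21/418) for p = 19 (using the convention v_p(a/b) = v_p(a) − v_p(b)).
v_19(21/418) = -1

Factor powers of 19 from the numerator and denominator of the reduced fraction: 21 = 19^0 · 21 and 418 = 19^1 · 22. Apply v_p(a/b) = v_p(a) − v_p(b): v_19(21/418) = 0 − 1 = -1.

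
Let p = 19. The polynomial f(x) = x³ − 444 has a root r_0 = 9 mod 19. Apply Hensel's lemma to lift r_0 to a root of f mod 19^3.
r_2 = 6488 (mod 6859)

Hensel: r_{i+1} = r_i − f(r_i)/f′(r_i) mod 19^{i+2}, where f′(x) = 3x². Iterate:
  r_0 = 9 (mod 19)
  r_1 = 351 (mod 361)
  r_2 = 6488 (mod 6859)
Final: r = 6488 with f(r) ≡ 0 mod 19^3.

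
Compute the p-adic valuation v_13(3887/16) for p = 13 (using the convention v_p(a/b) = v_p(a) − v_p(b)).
v_13(3887/16) = 2

Factor powers of 13 from the numerator and denominator of the reduced fraction: 3887 = 13^2 · 23 and 16 = 13^0 · 16. Apply v_p(a/b) = v_p(a) − v_p(b): v_13(3887/16) = 2 − 0 = 2.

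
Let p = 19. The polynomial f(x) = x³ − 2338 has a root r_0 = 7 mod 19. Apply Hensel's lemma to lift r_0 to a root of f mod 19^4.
r_3 = 97800 (mod 130321)

Hensel: r_{i+1} = r_i − f(r_i)/f′(r_i) mod 19^{i+2}, where f′(x) = 3x². Iterate:
  r_0 = 7 (mod 19)
  r_1 = 330 (mod 361)
  r_2 = 1774 (mod 6859)
  r_3 = 97800 (mod 130321)
Final: r = 97800 with f(r) ≡ 0 mod 19^4.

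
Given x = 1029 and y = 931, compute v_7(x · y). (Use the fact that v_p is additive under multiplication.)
v_7(957999) = 5

v_p(x) = 3 (factor: 1029 = 7^3 · 3); v_p(y) = 2 (factor: 931 = 7^2 · 19). Additivity: v_p(xy) = v_p(x) + v_p(y) = 3 + 2 = 5. (Direct check: xy = 957999 = 7^5 · (57).)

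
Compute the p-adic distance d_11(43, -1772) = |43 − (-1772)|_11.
d_11(43, -1772) = 1/121

Step 1 — x − y = 43 − (-1772) = 1815. Step 2 — v_11(1815) = 2 (factor: 1815 = (11^2 · 15); the sign does not affect v_p). Step 3 — |x − y|_11 = 11^{-2} = 1/121.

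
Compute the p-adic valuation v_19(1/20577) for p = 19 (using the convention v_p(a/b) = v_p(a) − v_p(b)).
v_19(1/20577) = -3

Factor powers of 19 from the numerator and denominator of the reduced fraction: 1 = 19^0 · 1 and 20577 = 19^3 · 3. Apply v_p(a/b) = v_p(a) − v_p(b): v_19(1/20577) = 0 − 3 = -3.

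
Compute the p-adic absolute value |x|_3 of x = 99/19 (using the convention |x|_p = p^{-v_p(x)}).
|99/19|_3 = 1/9

Step 1 — compute v_3(x) by factoring powers of 3 out of the numerator and denominator: v_3(99/19) = 2. Step 2 — apply |x|_p = p^{-v_p(x)} = 3^{-2} = 1/9.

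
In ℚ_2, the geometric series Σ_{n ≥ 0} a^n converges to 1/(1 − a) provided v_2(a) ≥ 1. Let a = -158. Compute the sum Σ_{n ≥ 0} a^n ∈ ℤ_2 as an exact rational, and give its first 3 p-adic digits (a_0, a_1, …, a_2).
Σ a^n = 1/(1 − a) = 1/159;  first 3 digits = (1, 1, 1)

v_2(a) = 1 ≥ 1, so the series converges in ℤ_2 to 1/(1 − a) = 1/(1 − (-158)) = 1/159. Expand this rational in ℤ_2: compute digits iteratively via d_i = x_i mod 2, x_{i+1} = (x_i − d_i)/2. The first 3 digits are (1, 1, 1).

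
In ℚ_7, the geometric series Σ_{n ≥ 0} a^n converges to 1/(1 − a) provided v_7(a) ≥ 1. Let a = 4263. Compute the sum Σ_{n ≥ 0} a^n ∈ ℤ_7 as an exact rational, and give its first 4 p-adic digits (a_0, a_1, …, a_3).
Σ a^n = 1/(1 − a) = -1/4262;  first 4 digits = (1, 0, 3, 5)

v_7(a) = 2 ≥ 1, so the series converges in ℤ_7 to 1/(1 − a) = 1/(1 − 4263) = -1/4262. Expand this rational in ℤ_7: compute digits iteratively via d_i = x_i mod 7, x_{i+1} = (x_i − d_i)/7. The first 4 digits are (1, 0, 3, 5).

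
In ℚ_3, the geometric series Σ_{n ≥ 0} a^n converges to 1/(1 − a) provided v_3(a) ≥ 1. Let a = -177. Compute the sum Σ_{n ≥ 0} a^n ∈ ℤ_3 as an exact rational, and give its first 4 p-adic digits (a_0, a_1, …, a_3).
Σ a^n = 1/(1 − a) = 1/178;  first 4 digits = (1, 1, 2, 2)

v_3(a) = 1 ≥ 1, so the series converges in ℤ_3 to 1/(1 − a) = 1/(1 − (-177)) = 1/178. Expand this rational in ℤ_3: compute digits iteratively via d_i = x_i mod 3, x_{i+1} = (x_i − d_i)/3. The first 4 digits are (1, 1, 2, 2).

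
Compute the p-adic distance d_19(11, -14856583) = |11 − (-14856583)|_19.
d_19(11, -14856583) = 1/2476099

Step 1 — x − y = 11 − (-14856583) = 14856594. Step 2 — v_19(14856594) = 5 (factor: 14856594 = (19^5 · 6); the sign does not affect v_p). Step 3 — |x − y|_19 = 19^{-5} = 1/2476099.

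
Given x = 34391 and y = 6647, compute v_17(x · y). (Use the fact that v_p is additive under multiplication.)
v_17(228596977) = 5

v_p(x) = 3 (factor: 34391 = 17^3 · 7); v_p(y) = 2 (factor: 6647 = 17^2 · 23). Additivity: v_p(xy) = v_p(x) + v_p(y) = 3 + 2 = 5. (Direct check: xy = 228596977 = 17^5 · (161).)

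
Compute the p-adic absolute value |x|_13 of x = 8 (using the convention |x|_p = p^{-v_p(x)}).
|8|_13 = 1

Step 1 — compute v_13(x) by factoring powers of 13 out of the numerator and denominator: v_13(8) = 0. Step 2 — apply |x|_p = p^{-v_p(x)} = 13^{0} = 1.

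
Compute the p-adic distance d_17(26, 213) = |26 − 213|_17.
d_17(26, 213) = 1/17

Step 1 — x − y = 26 − 213 = -187. Step 2 — v_17(-187) = 1 (factor: -187 = −(17^1 · 11); the sign does not affect v_p). Step 3 — |x − y|_17 = 17^{-1} = 1/17.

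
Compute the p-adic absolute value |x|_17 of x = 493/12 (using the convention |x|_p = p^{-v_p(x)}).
|493/12|_17 = 1/17

Step 1 — compute v_17(x) by factoring powers of 17 out of the numerator and denominator: v_17(493/12) = 1. Step 2 — apply |x|_p = p^{-v_p(x)} = 17^{-1} = 1/17.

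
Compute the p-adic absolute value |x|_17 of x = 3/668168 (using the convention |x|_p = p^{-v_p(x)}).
|3/668168|_17 = 83521

Step 1 — compute v_17(x) by factoring powers of 17 out of the numerator and denominator: v_17(3/668168) = -4. Step 2 — apply |x|_p = p^{-v_p(x)} = 17^{4} = 83521.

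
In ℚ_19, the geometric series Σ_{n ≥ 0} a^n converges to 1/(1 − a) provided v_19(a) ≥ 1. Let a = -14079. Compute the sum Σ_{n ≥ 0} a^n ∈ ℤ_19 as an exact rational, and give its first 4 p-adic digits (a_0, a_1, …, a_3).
Σ a^n = 1/(1 − a) = 1/14080;  first 4 digits = (1, 0, 18, 16)

v_19(a) = 2 ≥ 1, so the series converges in ℤ_19 to 1/(1 − a) = 1/(1 − (-14079)) = 1/14080. Expand this rational in ℤ_19: compute digits iteratively via d_i = x_i mod 19, x_{i+1} = (x_i − d_i)/19. The first 4 digits are (1, 0, 18, 16).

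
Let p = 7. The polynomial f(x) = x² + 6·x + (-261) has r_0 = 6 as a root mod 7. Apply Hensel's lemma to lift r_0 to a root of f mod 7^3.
r_2 = 139 (mod 343)

Hensel: r_{i+1} = r_i − f(r_i)·(f′(r_i))^{-1} mod 7^{i+2}, f′(x) = 2x + 6. Iterate:
  r_0 = 6 (mod 7)
  r_1 = 41 (mod 49)
  r_2 = 139 (mod 343)
Final: r = 139 satisfies f(r) ≡ 0 mod 7^3.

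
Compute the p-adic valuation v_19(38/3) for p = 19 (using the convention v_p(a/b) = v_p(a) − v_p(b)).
v_19(38/3) = 1

Factor powers of 19 from the numerator and denominator of the reduced fraction: 38 = 19^1 · 2 and 3 = 19^0 · 3. Apply v_p(a/b) = v_p(a) − v_p(b): v_19(38/3) = 1 − 0 = 1.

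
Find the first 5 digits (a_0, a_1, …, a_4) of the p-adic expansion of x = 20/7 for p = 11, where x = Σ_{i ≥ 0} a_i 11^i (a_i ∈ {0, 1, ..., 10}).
(a_0, …, a_4) = (6, 6, 1, 3, 6)

v_11(20/7) = 0 (numerator and denominator both coprime to 11), so x ∈ ℤ_11^×. Compute digits iteratively via a_i = x_i mod 11, x_{i+1} = (x_i − a_i)/11, with x_0 = x:
  x_0 = 20/7;  a_0 = 6;  x_1 = (x_0 − 6)/11 = -2/7
  x_1 = -2/7;  a_1 = 6;  x_2 = (x_1 − 6)/11 = -4/7
  x_2 = -4/7;  a_2 = 1;  x_3 = (x_2 − 1)/11 = -1/7
  x_3 = -1/7;  a_3 = 3;  x_4 = (x_3 − 3)/11 = -2/7
  x_4 = -2/7;  a_4 = 6;  x_5 = (x_4 − 6)/11 = -4/7
Digits: (6, 6, 1, 3, 6).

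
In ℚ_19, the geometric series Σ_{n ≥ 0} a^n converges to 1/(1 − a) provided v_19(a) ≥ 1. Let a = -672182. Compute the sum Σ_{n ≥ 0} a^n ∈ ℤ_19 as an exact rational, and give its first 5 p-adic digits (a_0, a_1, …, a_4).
Σ a^n = 1/(1 − a) = 1/672183;  first 5 digits = (1, 0, 0, 16, 13)

v_19(a) = 3 ≥ 1, so the series converges in ℤ_19 to 1/(1 − a) = 1/(1 − (-672182)) = 1/672183. Expand this rational in ℤ_19: compute digits iteratively via d_i = x_i mod 19, x_{i+1} = (x_i − d_i)/19. The first 5 digits are (1, 0, 0, 16, 13).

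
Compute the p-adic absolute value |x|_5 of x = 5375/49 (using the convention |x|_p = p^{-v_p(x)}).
|5375/49|_5 = 1/125

Step 1 — compute v_5(x) by factoring powers of 5 out of the numerator and denominator: v_5(5375/49) = 3. Step 2 — apply |x|_p = p^{-v_p(x)} = 5^{-3} = 1/125.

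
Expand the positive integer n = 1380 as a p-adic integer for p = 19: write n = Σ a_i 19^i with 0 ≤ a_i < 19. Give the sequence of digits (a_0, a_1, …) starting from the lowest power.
(a_0, a_1, …) = (12, 15, 3)

Repeated division by 19 gives the digits low-to-high: 1380 = 12 + 15·19^1 + 3·19^2. Digit sequence: (12, 15, 3).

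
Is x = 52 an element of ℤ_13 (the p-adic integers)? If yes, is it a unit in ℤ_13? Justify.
x ∈ ℤ_13 but not a unit; v_13(x) = 1 > 0

ℤ_13 = {x ∈ ℚ_13 : v_13(x) ≥ 0} and ℤ_13^× = {x ∈ ℤ_13 : v_13(x) = 0}. Here v_13(52) = v_13(num) − v_13(den) = 1; compare against these criteria.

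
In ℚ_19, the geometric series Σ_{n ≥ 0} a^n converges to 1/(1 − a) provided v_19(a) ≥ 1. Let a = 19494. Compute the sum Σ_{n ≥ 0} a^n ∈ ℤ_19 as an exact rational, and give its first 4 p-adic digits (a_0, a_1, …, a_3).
Σ a^n = 1/(1 − a) = -1/19493;  first 4 digits = (1, 0, 16, 2)

v_19(a) = 2 ≥ 1, so the series converges in ℤ_19 to 1/(1 − a) = 1/(1 − 19494) = -1/19493. Expand this rational in ℤ_19: compute digits iteratively via d_i = x_i mod 19, x_{i+1} = (x_i − d_i)/19. The first 4 digits are (1, 0, 16, 2).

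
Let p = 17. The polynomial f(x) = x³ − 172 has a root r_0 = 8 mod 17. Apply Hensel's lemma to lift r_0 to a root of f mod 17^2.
r_1 = 229 (mod 289)

Hensel: r_{i+1} = r_i − f(r_i)/f′(r_i) mod 17^{i+2}, where f′(x) = 3x². Iterate:
  r_0 = 8 (mod 17)
  r_1 = 229 (mod 289)
Final: r = 229 with f(r) ≡ 0 mod 17^2.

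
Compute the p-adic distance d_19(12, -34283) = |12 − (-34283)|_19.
d_19(12, -34283) = 1/6859

Step 1 — x − y = 12 − (-34283) = 34295. Step 2 — v_19(34295) = 3 (factor: 34295 = (19^3 · 5); the sign does not affect v_p). Step 3 — |x − y|_19 = 19^{-3} = 1/6859.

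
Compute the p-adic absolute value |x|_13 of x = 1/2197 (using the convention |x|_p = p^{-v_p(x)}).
|1/2197|_13 = 2197

Step 1 — compute v_13(x) by factoring powers of 13 out of the numerator and denominator: v_13(1/2197) = -3. Step 2 — apply |x|_p = p^{-v_p(x)} = 13^{3} = 2197.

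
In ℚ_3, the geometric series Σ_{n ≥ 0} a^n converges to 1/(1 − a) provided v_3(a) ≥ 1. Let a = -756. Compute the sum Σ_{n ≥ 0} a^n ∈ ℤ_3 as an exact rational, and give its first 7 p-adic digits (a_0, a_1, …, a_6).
Σ a^n = 1/(1 − a) = 1/757;  first 7 digits = (1, 0, 0, 2, 2, 2, 2)

v_3(a) = 3 ≥ 1, so the series converges in ℤ_3 to 1/(1 − a) = 1/(1 − (-756)) = 1/757. Expand this rational in ℤ_3: compute digits iteratively via d_i = x_i mod 3, x_{i+1} = (x_i − d_i)/3. The first 7 digits are (1, 0, 0, 2, 2, 2, 2).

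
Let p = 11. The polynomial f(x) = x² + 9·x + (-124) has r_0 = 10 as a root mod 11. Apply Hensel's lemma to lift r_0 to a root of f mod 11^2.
r_1 = 87 (mod 121)

Hensel: r_{i+1} = r_i − f(r_i)·(f′(r_i))^{-1} mod 11^{i+2}, f′(x) = 2x + 9. Iterate:
  r_0 = 10 (mod 11)
  r_1 = 87 (mod 121)
Final: r = 87 satisfies f(r) ≡ 0 mod 11^2.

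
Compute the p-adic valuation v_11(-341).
v_11(-341) = 1

v_11(n) is the largest exponent k such that 11^k divides n. Factor out: -341 = -11^1 · 31. (Sign doesn't affect v_p.) So v_11(-341) = 1.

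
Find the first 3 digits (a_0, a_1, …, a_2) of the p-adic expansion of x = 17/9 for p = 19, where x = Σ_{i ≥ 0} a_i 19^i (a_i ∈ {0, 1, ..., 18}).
(a_0, …, a_2) = (4, 2, 2)

v_19(17/9) = 0 (numerator and denominator both coprime to 19), so x ∈ ℤ_19^×. Compute digits iteratively via a_i = x_i mod 19, x_{i+1} = (x_i − a_i)/19, with x_0 = x:
  x_0 = 17/9;  a_0 = 4;  x_1 = (x_0 − 4)/19 = -1/9
  x_1 = -1/9;  a_1 = 2;  x_2 = (x_1 − 2)/19 = -1/9
  x_2 = -1/9;  a_2 = 2;  x_3 = (x_2 − 2)/19 = -1/9
Digits: (4, 2, 2).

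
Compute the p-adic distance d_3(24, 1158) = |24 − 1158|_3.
d_3(24, 1158) = 1/81

Step 1 — x − y = 24 − 1158 = -1134. Step 2 — v_3(-1134) = 4 (factor: -1134 = −(3^4 · 14); the sign does not affect v_p). Step 3 — |x − y|_3 = 3^{-4} = 1/81.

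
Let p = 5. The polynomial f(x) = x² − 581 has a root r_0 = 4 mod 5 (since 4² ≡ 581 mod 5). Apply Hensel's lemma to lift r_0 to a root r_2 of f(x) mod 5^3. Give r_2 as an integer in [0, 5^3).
r_2 = 9 (mod 125)

Hensel's recurrence: r_{i+1} = r_i − f(r_i)·(f′(r_i))^{-1} mod 5^{i+2}, with f′(x) = 2x. Iterate:
  r_0 = 4 (mod 5)
  r_1 = 9 (mod 25)
  r_2 = 9 (mod 125)
Final: r_2 = 9, and one checks f(r_2) ≡ 0 mod 5^3.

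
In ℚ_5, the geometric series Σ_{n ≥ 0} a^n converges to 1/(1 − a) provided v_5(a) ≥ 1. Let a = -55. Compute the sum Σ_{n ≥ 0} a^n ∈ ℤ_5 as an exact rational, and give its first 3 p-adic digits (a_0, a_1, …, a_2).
Σ a^n = 1/(1 − a) = 1/56;  first 3 digits = (1, 4, 3)

v_5(a) = 1 ≥ 1, so the series converges in ℤ_5 to 1/(1 − a) = 1/(1 − (-55)) = 1/56. Expand this rational in ℤ_5: compute digits iteratively via d_i = x_i mod 5, x_{i+1} = (x_i − d_i)/5. The first 3 digits are (1, 4, 3).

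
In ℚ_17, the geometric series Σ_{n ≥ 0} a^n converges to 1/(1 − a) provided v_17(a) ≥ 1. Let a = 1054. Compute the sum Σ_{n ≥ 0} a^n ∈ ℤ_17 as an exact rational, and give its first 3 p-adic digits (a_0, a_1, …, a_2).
Σ a^n = 1/(1 − a) = -1/1053;  first 3 digits = (1, 11, 5)

v_17(a) = 1 ≥ 1, so the series converges in ℤ_17 to 1/(1 − a) = 1/(1 − 1054) = -1/1053. Expand this rational in ℤ_17: compute digits iteratively via d_i = x_i mod 17, x_{i+1} = (x_i − d_i)/17. The first 3 digits are (1, 11, 5).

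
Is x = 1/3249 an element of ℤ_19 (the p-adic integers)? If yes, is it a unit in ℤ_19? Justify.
x ∉ ℤ_19 (v_19(x) = -2 < 0)

ℤ_19 = {x ∈ ℚ_19 : v_19(x) ≥ 0} and ℤ_19^× = {x ∈ ℤ_19 : v_19(x) = 0}. Here v_19(1/3249) = v_19(num) − v_19(den) = -2; compare against these criteria.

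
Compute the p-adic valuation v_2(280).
v_2(280) = 3

v_2(n) is the largest exponent k such that 2^k divides n. Factor out: 280 = 2^3 · 35. (Sign doesn't affect v_p.) So v_2(280) = 3.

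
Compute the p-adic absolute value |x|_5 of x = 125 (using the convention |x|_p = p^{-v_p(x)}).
|125|_5 = 1/125

Step 1 — compute v_5(x) by factoring powers of 5 out of the numerator and denominator: v_5(125) = 3. Step 2 — apply |x|_p = p^{-v_p(x)} = 5^{-3} = 1/125.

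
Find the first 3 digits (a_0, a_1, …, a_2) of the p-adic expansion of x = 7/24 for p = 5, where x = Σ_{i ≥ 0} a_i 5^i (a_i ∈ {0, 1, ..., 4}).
(a_0, …, a_2) = (3, 3, 2)

v_5(7/24) = 0 (numerator and denominator both coprime to 5), so x ∈ ℤ_5^×. Compute digits iteratively via a_i = x_i mod 5, x_{i+1} = (x_i − a_i)/5, with x_0 = x:
  x_0 = 7/24;  a_0 = 3;  x_1 = (x_0 − 3)/5 = -13/24
  x_1 = -13/24;  a_1 = 3;  x_2 = (x_1 − 3)/5 = -17/24
  x_2 = -17/24;  a_2 = 2;  x_3 = (x_2 − 2)/5 = -13/24
Digits: (3, 3, 2).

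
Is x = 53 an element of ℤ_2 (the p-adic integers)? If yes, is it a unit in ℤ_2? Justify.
x ∈ ℤ_2^× (unit); v_2(x) = 0

ℤ_2 = {x ∈ ℚ_2 : v_2(x) ≥ 0} and ℤ_2^× = {x ∈ ℤ_2 : v_2(x) = 0}. Here v_2(53) = v_2(num) − v_2(den) = 0; compare against these criteria.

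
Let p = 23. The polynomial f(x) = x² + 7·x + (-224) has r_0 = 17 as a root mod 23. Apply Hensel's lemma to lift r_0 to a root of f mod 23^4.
r_3 = 126908 (mod 279841)

Hensel: r_{i+1} = r_i − f(r_i)·(f′(r_i))^{-1} mod 23^{i+2}, f′(x) = 2x + 7. Iterate:
  r_0 = 17 (mod 23)
  r_1 = 477 (mod 529)
  r_2 = 5238 (mod 12167)
  r_3 = 126908 (mod 279841)
Final: r = 126908 satisfies f(r) ≡ 0 mod 23^4.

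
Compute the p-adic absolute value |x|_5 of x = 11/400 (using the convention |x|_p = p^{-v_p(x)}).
|11/400|_5 = 25

Step 1 — compute v_5(x) by factoring powers of 5 out of the numerator and denominator: v_5(11/400) = -2. Step 2 — apply |x|_p = p^{-v_p(x)} = 5^{2} = 25.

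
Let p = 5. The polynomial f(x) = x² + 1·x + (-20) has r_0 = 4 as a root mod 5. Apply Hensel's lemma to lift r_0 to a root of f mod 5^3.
r_2 = 4 (mod 125)

Hensel: r_{i+1} = r_i − f(r_i)·(f′(r_i))^{-1} mod 5^{i+2}, f′(x) = 2x + 1. Iterate:
  r_0 = 4 (mod 5)
  r_1 = 4 (mod 25)
  r_2 = 4 (mod 125)
Final: r = 4 satisfies f(r) ≡ 0 mod 5^3.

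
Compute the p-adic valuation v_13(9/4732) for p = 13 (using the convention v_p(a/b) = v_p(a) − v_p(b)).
v_13(9/4732) = -2

Factor powers of 13 from the numerator and denominator of the reduced fraction: 9 = 13^0 · 9 and 4732 = 13^2 · 28. Apply v_p(a/b) = v_p(a) − v_p(b): v_13(9/4732) = 0 − 2 = -2.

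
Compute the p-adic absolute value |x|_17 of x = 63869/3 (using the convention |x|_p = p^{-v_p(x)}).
|63869/3|_17 = 1/4913

Step 1 — compute v_17(x) by factoring powers of 17 out of the numerator and denominator: v_17(63869/3) = 3. Step 2 — apply |x|_p = p^{-v_p(x)} = 17^{-3} = 1/4913.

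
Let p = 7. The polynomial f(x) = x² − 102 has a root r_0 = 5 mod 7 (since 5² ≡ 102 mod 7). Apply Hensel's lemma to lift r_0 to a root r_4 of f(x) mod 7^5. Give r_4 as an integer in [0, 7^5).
r_4 = 1174 (mod 16807)

Hensel's recurrence: r_{i+1} = r_i − f(r_i)·(f′(r_i))^{-1} mod 7^{i+2}, with f′(x) = 2x. Iterate:
  r_0 = 5 (mod 7)
  r_1 = 47 (mod 49)
  r_2 = 145 (mod 343)
  r_3 = 1174 (mod 2401)
  r_4 = 1174 (mod 16807)
Final: r_4 = 1174, and one checks f(r_4) ≡ 0 mod 7^5.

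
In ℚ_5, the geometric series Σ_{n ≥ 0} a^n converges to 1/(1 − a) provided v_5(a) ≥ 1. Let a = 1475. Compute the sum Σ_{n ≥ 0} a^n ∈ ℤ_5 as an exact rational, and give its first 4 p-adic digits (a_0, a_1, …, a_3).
Σ a^n = 1/(1 − a) = -1/1474;  first 4 digits = (1, 0, 4, 1)

v_5(a) = 2 ≥ 1, so the series converges in ℤ_5 to 1/(1 − a) = 1/(1 − 1475) = -1/1474. Expand this rational in ℤ_5: compute digits iteratively via d_i = x_i mod 5, x_{i+1} = (x_i − d_i)/5. The first 4 digits are (1, 0, 4, 1).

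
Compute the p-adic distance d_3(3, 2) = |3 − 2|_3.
d_3(3, 2) = 1

Step 1 — x − y = 3 − 2 = 1. Step 2 — v_3(1) = 0 (factor: 1 = (3^0 · 1); the sign does not affect v_p). Step 3 — |x − y|_3 = 3^{0} = 1.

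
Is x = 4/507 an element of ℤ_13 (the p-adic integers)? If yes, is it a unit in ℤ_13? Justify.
x ∉ ℤ_13 (v_13(x) = -2 < 0)

ℤ_13 = {x ∈ ℚ_13 : v_13(x) ≥ 0} and ℤ_13^× = {x ∈ ℤ_13 : v_13(x) = 0}. Here v_13(4/507) = v_13(num) − v_13(den) = -2; compare against these criteria.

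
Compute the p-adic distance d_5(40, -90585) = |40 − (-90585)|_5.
d_5(40, -90585) = 1/3125

Step 1 — x − y = 40 − (-90585) = 90625. Step 2 — v_5(90625) = 5 (factor: 90625 = (5^5 · 29); the sign does not affect v_p). Step 3 — |x − y|_5 = 5^{-5} = 1/3125.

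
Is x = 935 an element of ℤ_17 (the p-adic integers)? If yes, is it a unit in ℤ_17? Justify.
x ∈ ℤ_17 but not a unit; v_17(x) = 1 > 0

ℤ_17 = {x ∈ ℚ_17 : v_17(x) ≥ 0} and ℤ_17^× = {x ∈ ℤ_17 : v_17(x) = 0}. Here v_17(935) = v_17(num) − v_17(den) = 1; compare against these criteria.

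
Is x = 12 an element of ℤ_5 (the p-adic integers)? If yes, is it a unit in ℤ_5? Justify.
x ∈ ℤ_5^× (unit); v_5(x) = 0

ℤ_5 = {x ∈ ℚ_5 : v_5(x) ≥ 0} and ℤ_5^× = {x ∈ ℤ_5 : v_5(x) = 0}. Here v_5(12) = v_5(num) − v_5(den) = 0; compare against these criteria.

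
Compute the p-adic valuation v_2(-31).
v_2(-31) = 0

v_2(n) is the largest exponent k such that 2^k divides n. Factor out: -31 = -2^0 · 31. (Sign doesn't affect v_p.) So v_2(-31) = 0.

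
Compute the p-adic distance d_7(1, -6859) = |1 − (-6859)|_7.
d_7(1, -6859) = 1/343

Step 1 — x − y = 1 − (-6859) = 6860. Step 2 — v_7(6860) = 3 (factor: 6860 = (7^3 · 20); the sign does not affect v_p). Step 3 — |x − y|_7 = 7^{-3} = 1/343.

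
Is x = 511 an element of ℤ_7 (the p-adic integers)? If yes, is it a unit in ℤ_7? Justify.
x ∈ ℤ_7 but not a unit; v_7(x) = 1 > 0

ℤ_7 = {x ∈ ℚ_7 : v_7(x) ≥ 0} and ℤ_7^× = {x ∈ ℤ_7 : v_7(x) = 0}. Here v_7(511) = v_7(num) − v_7(den) = 1; compare against these criteria.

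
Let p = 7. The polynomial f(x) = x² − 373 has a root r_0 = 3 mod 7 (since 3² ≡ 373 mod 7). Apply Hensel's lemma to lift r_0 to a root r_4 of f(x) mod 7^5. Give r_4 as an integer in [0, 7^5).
r_4 = 11252 (mod 16807)

Hensel's recurrence: r_{i+1} = r_i − f(r_i)·(f′(r_i))^{-1} mod 7^{i+2}, with f′(x) = 2x. Iterate:
  r_0 = 3 (mod 7)
  r_1 = 31 (mod 49)
  r_2 = 276 (mod 343)
  r_3 = 1648 (mod 2401)
  r_4 = 11252 (mod 16807)
Final: r_4 = 11252, and one checks f(r_4) ≡ 0 mod 7^5.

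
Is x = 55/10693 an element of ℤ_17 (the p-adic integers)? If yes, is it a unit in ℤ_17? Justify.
x ∉ ℤ_17 (v_17(x) = -2 < 0)

ℤ_17 = {x ∈ ℚ_17 : v_17(x) ≥ 0} and ℤ_17^× = {x ∈ ℤ_17 : v_17(x) = 0}. Here v_17(55/10693) = v_17(num) − v_17(den) = -2; compare against these criteria.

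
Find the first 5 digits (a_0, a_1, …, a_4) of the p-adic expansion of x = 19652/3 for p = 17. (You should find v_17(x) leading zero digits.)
(a_0, …, a_4) = (0, 0, 0, 7, 11)

v_17(19652/3) = 3, so a_0 = ... = a_2 = 0. Factor out: x = 17^3 · u with u = 4/3 a unit in ℤ_17. Expand u iteratively via a_{v+i} = u_i mod 17, u_{i+1} = (u_i − a_{v+i})/17:
  u_0 = 4/3;  a_3 = 7;  u_1 = (u_0 − 7)/17 = -1/3
  u_1 = -1/3;  a_4 = 11;  u_2 = (u_1 − 11)/17 = -2/3
Digits: (0, 0, 0, 7, 11).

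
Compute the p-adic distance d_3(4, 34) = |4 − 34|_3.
d_3(4, 34) = 1/3

Step 1 — x − y = 4 − 34 = -30. Step 2 — v_3(-30) = 1 (factor: -30 = −(3^1 · 10); the sign does not affect v_p). Step 3 — |x − y|_3 = 3^{-1} = 1/3.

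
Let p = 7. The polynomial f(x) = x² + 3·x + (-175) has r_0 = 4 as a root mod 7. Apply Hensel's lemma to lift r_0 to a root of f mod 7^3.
r_2 = 298 (mod 343)

Hensel: r_{i+1} = r_i − f(r_i)·(f′(r_i))^{-1} mod 7^{i+2}, f′(x) = 2x + 3. Iterate:
  r_0 = 4 (mod 7)
  r_1 = 4 (mod 49)
  r_2 = 298 (mod 343)
Final: r = 298 satisfies f(r) ≡ 0 mod 7^3.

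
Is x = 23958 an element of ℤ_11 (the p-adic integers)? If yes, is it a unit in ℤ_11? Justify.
x ∈ ℤ_11 but not a unit; v_11(x) = 3 > 0

ℤ_11 = {x ∈ ℚ_11 : v_11(x) ≥ 0} and ℤ_11^× = {x ∈ ℤ_11 : v_11(x) = 0}. Here v_11(23958) = v_11(num) − v_11(den) = 3; compare against these criteria.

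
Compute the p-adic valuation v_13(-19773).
v_13(-19773) = 3

v_13(n) is the largest exponent k such that 13^k divides n. Factor out: -19773 = -13^3 · 9. (Sign doesn't affect v_p.) So v_13(-19773) = 3.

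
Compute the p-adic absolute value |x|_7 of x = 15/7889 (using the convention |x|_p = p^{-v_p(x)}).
|15/7889|_7 = 343

Step 1 — compute v_7(x) by factoring powers of 7 out of the numerator and denominator: v_7(15/7889) = -3. Step 2 — apply |x|_p = p^{-v_p(x)} = 7^{3} = 343.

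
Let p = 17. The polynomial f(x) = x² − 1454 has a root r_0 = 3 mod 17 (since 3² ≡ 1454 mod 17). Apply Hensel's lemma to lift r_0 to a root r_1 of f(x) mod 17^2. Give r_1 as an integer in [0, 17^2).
r_1 = 3 (mod 289)

Hensel's recurrence: r_{i+1} = r_i − f(r_i)·(f′(r_i))^{-1} mod 17^{i+2}, with f′(x) = 2x. Iterate:
  r_0 = 3 (mod 17)
  r_1 = 3 (mod 289)
Final: r_1 = 3, and one checks f(r_1) ≡ 0 mod 17^2.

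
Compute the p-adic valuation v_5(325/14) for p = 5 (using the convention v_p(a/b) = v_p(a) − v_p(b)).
v_5(325/14) = 2

Factor powers of 5 from the numerator and denominator of the reduced fraction: 325 = 5^2 · 13 and 14 = 5^0 · 14. Apply v_p(a/b) = v_p(a) − v_p(b): v_5(325/14) = 2 − 0 = 2.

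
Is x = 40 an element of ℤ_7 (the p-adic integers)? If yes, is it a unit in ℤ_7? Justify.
x ∈ ℤ_7^× (unit); v_7(x) = 0

ℤ_7 = {x ∈ ℚ_7 : v_7(x) ≥ 0} and ℤ_7^× = {x ∈ ℤ_7 : v_7(x) = 0}. Here v_7(40) = v_7(num) − v_7(den) = 0; compare against these criteria.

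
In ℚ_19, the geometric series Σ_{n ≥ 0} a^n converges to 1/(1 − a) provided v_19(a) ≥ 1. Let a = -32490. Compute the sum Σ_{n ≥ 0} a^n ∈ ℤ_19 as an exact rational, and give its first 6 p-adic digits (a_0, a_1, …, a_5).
Σ a^n = 1/(1 − a) = 1/32491;  first 6 digits = (1, 0, 5, 14, 5, 8)

v_19(a) = 2 ≥ 1, so the series converges in ℤ_19 to 1/(1 − a) = 1/(1 − (-32490)) = 1/32491. Expand this rational in ℤ_19: compute digits iteratively via d_i = x_i mod 19, x_{i+1} = (x_i − d_i)/19. The first 6 digits are (1, 0, 5, 14, 5, 8).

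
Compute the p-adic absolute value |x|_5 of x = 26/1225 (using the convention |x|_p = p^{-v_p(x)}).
|26/1225|_5 = 25

Step 1 — compute v_5(x) by factoring powers of 5 out of the numerator and denominator: v_5(26/1225) = -2. Step 2 — apply |x|_p = p^{-v_p(x)} = 5^{2} = 25.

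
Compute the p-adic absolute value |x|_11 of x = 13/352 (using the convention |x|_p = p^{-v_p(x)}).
|13/352|_11 = 11

Step 1 — compute v_11(x) by factoring powers of 11 out of the numerator and denominator: v_11(13/352) = -1. Step 2 — apply |x|_p = p^{-v_p(x)} = 11^{1} = 11.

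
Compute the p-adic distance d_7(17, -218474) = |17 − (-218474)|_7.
d_7(17, -218474) = 1/16807

Step 1 — x − y = 17 − (-218474) = 218491. Step 2 — v_7(218491) = 5 (factor: 218491 = (7^5 · 13); the sign does not affect v_p). Step 3 — |x − y|_7 = 7^{-5} = 1/16807.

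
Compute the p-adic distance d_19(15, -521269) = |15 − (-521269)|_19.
d_19(15, -521269) = 1/130321

Step 1 — x − y = 15 − (-521269) = 521284. Step 2 — v_19(521284) = 4 (factor: 521284 = (19^4 · 4); the sign does not affect v_p). Step 3 — |x − y|_19 = 19^{-4} = 1/130321.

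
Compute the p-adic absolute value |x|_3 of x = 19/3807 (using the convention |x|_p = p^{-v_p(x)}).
|19/3807|_3 = 81

Step 1 — compute v_3(x) by factoring powers of 3 out of the numerator and denominator: v_3(19/3807) = -4. Step 2 — apply |x|_p = p^{-v_p(x)} = 3^{4} = 81.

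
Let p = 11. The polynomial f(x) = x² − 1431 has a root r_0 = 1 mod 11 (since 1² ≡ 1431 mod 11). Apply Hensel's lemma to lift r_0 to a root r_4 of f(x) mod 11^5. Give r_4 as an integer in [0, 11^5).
r_4 = 7976 (mod 161051)

Hensel's recurrence: r_{i+1} = r_i − f(r_i)·(f′(r_i))^{-1} mod 11^{i+2}, with f′(x) = 2x. Iterate:
  r_0 = 1 (mod 11)
  r_1 = 111 (mod 121)
  r_2 = 1321 (mod 1331)
  r_3 = 7976 (mod 14641)
  r_4 = 7976 (mod 161051)
Final: r_4 = 7976, and one checks f(r_4) ≡ 0 mod 11^5.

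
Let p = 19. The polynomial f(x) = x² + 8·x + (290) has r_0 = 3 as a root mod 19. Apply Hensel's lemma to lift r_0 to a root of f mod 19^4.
r_3 = 126201 (mod 130321)

Hensel: r_{i+1} = r_i − f(r_i)·(f′(r_i))^{-1} mod 19^{i+2}, f′(x) = 2x + 8. Iterate:
  r_0 = 3 (mod 19)
  r_1 = 212 (mod 361)
  r_2 = 2739 (mod 6859)
  r_3 = 126201 (mod 130321)
Final: r = 126201 satisfies f(r) ≡ 0 mod 19^4.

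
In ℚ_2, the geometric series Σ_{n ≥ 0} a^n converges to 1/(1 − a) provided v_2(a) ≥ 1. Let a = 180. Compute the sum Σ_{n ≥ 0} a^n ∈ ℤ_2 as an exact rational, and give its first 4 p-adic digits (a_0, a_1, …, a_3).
Σ a^n = 1/(1 − a) = -1/179;  first 4 digits = (1, 0, 1, 0)

v_2(a) = 2 ≥ 1, so the series converges in ℤ_2 to 1/(1 − a) = 1/(1 − 180) = -1/179. Expand this rational in ℤ_2: compute digits iteratively via d_i = x_i mod 2, x_{i+1} = (x_i − d_i)/2. The first 4 digits are (1, 0, 1, 0).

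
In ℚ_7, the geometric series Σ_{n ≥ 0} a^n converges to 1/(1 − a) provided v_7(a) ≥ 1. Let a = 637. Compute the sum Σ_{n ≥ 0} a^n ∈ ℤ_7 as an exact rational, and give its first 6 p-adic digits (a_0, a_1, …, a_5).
Σ a^n = 1/(1 − a) = -1/636;  first 6 digits = (1, 0, 6, 1, 1, 3)

v_7(a) = 2 ≥ 1, so the series converges in ℤ_7 to 1/(1 − a) = 1/(1 − 637) = -1/636. Expand this rational in ℤ_7: compute digits iteratively via d_i = x_i mod 7, x_{i+1} = (x_i − d_i)/7. The first 6 digits are (1, 0, 6, 1, 1, 3).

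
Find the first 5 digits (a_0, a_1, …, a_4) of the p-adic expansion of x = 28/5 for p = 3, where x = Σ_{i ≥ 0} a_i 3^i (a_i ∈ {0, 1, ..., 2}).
(a_0, …, a_4) = (2, 0, 1, 1, 2)

v_3(28/5) = 0 (numerator and denominator both coprime to 3), so x ∈ ℤ_3^×. Compute digits iteratively via a_i = x_i mod 3, x_{i+1} = (x_i − a_i)/3, with x_0 = x:
  x_0 = 28/5;  a_0 = 2;  x_1 = (x_0 − 2)/3 = 6/5
  x_1 = 6/5;  a_1 = 0;  x_2 = (x_1 − 0)/3 = 2/5
  x_2 = 2/5;  a_2 = 1;  x_3 = (x_2 − 1)/3 = -1/5
  x_3 = -1/5;  a_3 = 1;  x_4 = (x_3 − 1)/3 = -2/5
  x_4 = -2/5;  a_4 = 2;  x_5 = (x_4 − 2)/3 = -4/5
Digits: (2, 0, 1, 1, 2).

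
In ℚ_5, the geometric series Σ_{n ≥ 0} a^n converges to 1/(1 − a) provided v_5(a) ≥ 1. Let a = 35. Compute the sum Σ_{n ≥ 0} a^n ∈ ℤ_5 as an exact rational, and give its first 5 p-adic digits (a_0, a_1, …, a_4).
Σ a^n = 1/(1 − a) = -1/34;  first 5 digits = (1, 2, 0, 3, 1)

v_5(a) = 1 ≥ 1, so the series converges in ℤ_5 to 1/(1 − a) = 1/(1 − 35) = -1/34. Expand this rational in ℤ_5: compute digits iteratively via d_i = x_i mod 5, x_{i+1} = (x_i − d_i)/5. The first 5 digits are (1, 2, 0, 3, 1).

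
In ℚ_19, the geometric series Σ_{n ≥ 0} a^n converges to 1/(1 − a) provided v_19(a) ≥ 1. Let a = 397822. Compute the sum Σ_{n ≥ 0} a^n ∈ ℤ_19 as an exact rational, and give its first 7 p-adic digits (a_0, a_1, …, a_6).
Σ a^n = 1/(1 − a) = -1/397821;  first 7 digits = (1, 0, 0, 1, 3, 0, 1)

v_19(a) = 3 ≥ 1, so the series converges in ℤ_19 to 1/(1 − a) = 1/(1 − 397822) = -1/397821. Expand this rational in ℤ_19: compute digits iteratively via d_i = x_i mod 19, x_{i+1} = (x_i − d_i)/19. The first 7 digits are (1, 0, 0, 1, 3, 0, 1).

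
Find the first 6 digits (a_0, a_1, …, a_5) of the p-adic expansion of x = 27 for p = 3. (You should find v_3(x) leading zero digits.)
(a_0, …, a_5) = (0, 0, 0, 1, 0, 0)

v_3(27) = 3, so a_0 = ... = a_2 = 0. Factor out: x = 3^3 · u with u = 1 a unit in ℤ_3. Expand u iteratively via a_{v+i} = u_i mod 3, u_{i+1} = (u_i − a_{v+i})/3:
  u_0 = 1;  a_3 = 1;  u_1 = (u_0 − 1)/3 = 0
  u_1 = 0;  a_4 = 0;  u_2 = (u_1 − 0)/3 = 0
  u_2 = 0;  a_5 = 0;  u_3 = (u_2 − 0)/3 = 0
Digits: (0, 0, 0, 1, 0, 0).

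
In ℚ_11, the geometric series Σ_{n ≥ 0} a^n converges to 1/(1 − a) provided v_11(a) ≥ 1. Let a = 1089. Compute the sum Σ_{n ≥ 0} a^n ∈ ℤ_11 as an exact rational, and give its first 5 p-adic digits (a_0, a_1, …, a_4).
Σ a^n = 1/(1 − a) = -1/1088;  first 5 digits = (1, 0, 9, 0, 4)

v_11(a) = 2 ≥ 1, so the series converges in ℤ_11 to 1/(1 − a) = 1/(1 − 1089) = -1/1088. Expand this rational in ℤ_11: compute digits iteratively via d_i = x_i mod 11, x_{i+1} = (x_i − d_i)/11. The first 5 digits are (1, 0, 9, 0, 4).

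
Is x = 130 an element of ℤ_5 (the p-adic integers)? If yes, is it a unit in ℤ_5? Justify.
x ∈ ℤ_5 but not a unit; v_5(x) = 1 > 0

ℤ_5 = {x ∈ ℚ_5 : v_5(x) ≥ 0} and ℤ_5^× = {x ∈ ℤ_5 : v_5(x) = 0}. Here v_5(130) = v_5(num) − v_5(den) = 1; compare against these criteria.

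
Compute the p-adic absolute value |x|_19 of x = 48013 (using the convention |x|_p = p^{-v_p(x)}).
|48013|_19 = 1/6859

Step 1 — compute v_19(x) by factoring powers of 19 out of the numerator and denominator: v_19(48013) = 3. Step 2 — apply |x|_p = p^{-v_p(x)} = 19^{-3} = 1/6859.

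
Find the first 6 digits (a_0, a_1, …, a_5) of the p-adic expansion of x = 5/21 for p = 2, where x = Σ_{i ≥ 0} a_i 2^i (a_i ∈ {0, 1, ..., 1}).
(a_0, …, a_5) = (1, 0, 0, 0, 1, 1)

v_2(5/21) = 0 (numerator and denominator both coprime to 2), so x ∈ ℤ_2^×. Compute digits iteratively via a_i = x_i mod 2, x_{i+1} = (x_i − a_i)/2, with x_0 = x:
  x_0 = 5/21;  a_0 = 1;  x_1 = (x_0 − 1)/2 = -8/21
  x_1 = -8/21;  a_1 = 0;  x_2 = (x_1 − 0)/2 = -4/21
  x_2 = -4/21;  a_2 = 0;  x_3 = (x_2 − 0)/2 = -2/21
  x_3 = -2/21;  a_3 = 0;  x_4 = (x_3 − 0)/2 = -1/21
  x_4 = -1/21;  a_4 = 1;  x_5 = (x_4 − 1)/2 = -11/21
  x_5 = -11/21;  a_5 = 1;  x_6 = (x_5 − 1)/2 = -16/21
Digits: (1, 0, 0, 0, 1, 1).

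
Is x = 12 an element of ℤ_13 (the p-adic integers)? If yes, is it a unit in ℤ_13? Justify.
x ∈ ℤ_13^× (unit); v_13(x) = 0

ℤ_13 = {x ∈ ℚ_13 : v_13(x) ≥ 0} and ℤ_13^× = {x ∈ ℤ_13 : v_13(x) = 0}. Here v_13(12) = v_13(num) − v_13(den) = 0; compare against these criteria.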